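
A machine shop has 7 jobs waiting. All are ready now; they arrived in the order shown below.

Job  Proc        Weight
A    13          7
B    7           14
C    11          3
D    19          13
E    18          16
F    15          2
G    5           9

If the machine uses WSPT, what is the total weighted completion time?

WSPT (decreasing weight/processing-time ratio): B G E D A C F.
B: finishes 7, weight 14, w·C = 98
G: finishes 12, weight 9, w·C = 108
E: finishes 30, weight 16, w·C = 480
D: finishes 49, weight 13, w·C = 637
A: finishes 62, weight 7, w·C = 434
C: finishes 73, weight 3, w·C = 219
F: finishes 88, weight 2, w·C = 176
Sum = 98+108+480+637+434+219+176 = 2152.

2152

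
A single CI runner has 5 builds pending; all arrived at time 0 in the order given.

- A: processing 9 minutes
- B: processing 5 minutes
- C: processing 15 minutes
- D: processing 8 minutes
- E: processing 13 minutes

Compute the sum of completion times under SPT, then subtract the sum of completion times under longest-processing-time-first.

SPT (increasing processing time): B D A E C.
B: 0→5
D: 5→13
A: 13→22
E: 22→35
C: 35→50
Sum = 5+13+22+35+50 = 125.
LPT (decreasing processing time): C E A D B.
C: 0→15
E: 15→28
A: 28→37
D: 37→45
B: 45→50
Sum = 15+28+37+45+50 = 175.
Difference = 125 − 175 = -50.

-50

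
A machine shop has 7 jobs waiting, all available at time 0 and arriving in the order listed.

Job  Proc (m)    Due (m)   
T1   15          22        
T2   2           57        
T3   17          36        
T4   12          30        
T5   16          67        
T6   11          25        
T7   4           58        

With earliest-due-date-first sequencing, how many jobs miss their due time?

EDD (increasing due date): T1 T6 T4 T3 T2 T7 T5.
T1: 0→15, due 22, tardiness 0
T6: 15→26, due 25, tardiness 1
T4: 26→38, due 30, tardiness 8
T3: 38→55, due 36, tardiness 19
T2: 55→57, due 57, tardiness 0
T7: 57→61, due 58, tardiness 3
T5: 61→77, due 67, tardiness 10
Late jobs: 5.

5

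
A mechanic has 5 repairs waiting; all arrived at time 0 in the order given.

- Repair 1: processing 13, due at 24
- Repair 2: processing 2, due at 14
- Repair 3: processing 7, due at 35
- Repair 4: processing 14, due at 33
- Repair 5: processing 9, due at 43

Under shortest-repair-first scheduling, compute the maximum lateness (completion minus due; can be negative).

12

SPT (increasing processing time): Repair 2 Repair 3 Repair 5 Repair 1 Repair 4.
Repair 2: 0→2, due 14, lateness -12
Repair 3: 2→9, due 35, lateness -26
Repair 5: 9→18, due 43, lateness -25
Repair 1: 18→31, due 24, lateness 7
Repair 4: 31→45, due 33, lateness 12
Maximum = 12.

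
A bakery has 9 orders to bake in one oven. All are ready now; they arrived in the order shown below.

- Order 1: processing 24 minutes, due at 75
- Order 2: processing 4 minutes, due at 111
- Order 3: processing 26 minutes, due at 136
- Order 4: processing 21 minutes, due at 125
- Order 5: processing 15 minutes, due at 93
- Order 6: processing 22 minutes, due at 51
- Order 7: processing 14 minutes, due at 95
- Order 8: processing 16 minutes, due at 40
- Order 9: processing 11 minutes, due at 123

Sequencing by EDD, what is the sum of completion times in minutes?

EDD (increasing due date): Order 8 Order 6 Order 1 Order 5 Order 7 Order 2 Order 9 Order 4 Order 3.
Order 8: 0→16
Order 6: 16→38
Order 1: 38→62
Order 5: 62→77
Order 7: 77→91
Order 2: 91→95
Order 9: 95→106
Order 4: 106→127
Order 3: 127→153
Sum = 16+38+62+77+91+95+106+127+153 = 765.

765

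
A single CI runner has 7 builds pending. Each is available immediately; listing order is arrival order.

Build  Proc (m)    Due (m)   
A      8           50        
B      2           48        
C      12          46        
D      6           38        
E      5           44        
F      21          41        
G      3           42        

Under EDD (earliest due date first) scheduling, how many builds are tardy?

EDD (increasing due date): D F G E C B A.
D: 0→6, due 38, tardiness 0
F: 6→27, due 41, tardiness 0
G: 27→30, due 42, tardiness 0
E: 30→35, due 44, tardiness 0
C: 35→47, due 46, tardiness 1
B: 47→49, due 48, tardiness 1
A: 49→57, due 50, tardiness 7
Late builds: 3.

3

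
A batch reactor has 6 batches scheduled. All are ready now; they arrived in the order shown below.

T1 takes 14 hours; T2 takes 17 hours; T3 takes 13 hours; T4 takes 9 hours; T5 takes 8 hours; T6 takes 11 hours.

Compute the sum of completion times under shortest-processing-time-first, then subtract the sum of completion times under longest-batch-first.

SPT (increasing processing time): T5 T4 T6 T3 T1 T2.
T5: 0→8
T4: 8→17
T6: 17→28
T3: 28→41
T1: 41→55
T2: 55→72
Sum = 8+17+28+41+55+72 = 221.
LPT (decreasing processing time): T2 T1 T3 T6 T4 T5.
T2: 0→17
T1: 17→31
T3: 31→44
T6: 44→55
T4: 55→64
T5: 64→72
Sum = 17+31+44+55+64+72 = 283.
Difference = 221 − 283 = -62.

-62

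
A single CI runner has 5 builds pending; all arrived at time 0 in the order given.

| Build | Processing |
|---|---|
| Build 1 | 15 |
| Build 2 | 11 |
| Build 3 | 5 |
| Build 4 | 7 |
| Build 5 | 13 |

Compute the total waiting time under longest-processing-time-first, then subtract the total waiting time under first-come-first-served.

18

LPT (decreasing processing time): Build 1 Build 5 Build 2 Build 4 Build 3.
Build 1: waits 0, runs 0→15
Build 5: waits 15, runs 15→28
Build 2: waits 28, runs 28→39
Build 4: waits 39, runs 39→46
Build 3: waits 46, runs 46→51
Sum = 0+15+28+39+46 = 128.
FIFO (arrival order): Build 1 Build 2 Build 3 Build 4 Build 5.
Build 1: waits 0, runs 0→15
Build 2: waits 15, runs 15→26
Build 3: waits 26, runs 26→31
Build 4: waits 31, runs 31→38
Build 5: waits 38, runs 38→51
Sum = 0+15+26+31+38 = 110.
Difference = 128 − 110 = 18.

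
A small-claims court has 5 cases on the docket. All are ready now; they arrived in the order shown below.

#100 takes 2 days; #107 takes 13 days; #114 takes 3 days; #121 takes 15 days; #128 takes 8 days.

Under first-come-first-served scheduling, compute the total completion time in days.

FIFO (arrival order): #100 #107 #114 #121 #128.
#100: 0→2
#107: 2→15
#114: 15→18
#121: 18→33
#128: 33→41
Sum = 2+15+18+33+41 = 109.

109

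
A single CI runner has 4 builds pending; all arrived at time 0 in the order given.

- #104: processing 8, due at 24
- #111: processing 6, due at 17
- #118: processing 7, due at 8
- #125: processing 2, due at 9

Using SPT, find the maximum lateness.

SPT (increasing processing time): #125 #111 #118 #104.
#125: 0→2, due 9, lateness -7
#111: 2→8, due 17, lateness -9
#118: 8→15, due 8, lateness 7
#104: 15→23, due 24, lateness -1
Maximum = 7.

7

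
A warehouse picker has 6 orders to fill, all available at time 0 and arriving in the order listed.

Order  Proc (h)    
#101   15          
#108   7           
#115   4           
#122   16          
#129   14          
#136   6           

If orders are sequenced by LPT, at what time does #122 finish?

LPT (decreasing processing time): #122 #101 #129 #108 #136 #115.
#122: 0→16

16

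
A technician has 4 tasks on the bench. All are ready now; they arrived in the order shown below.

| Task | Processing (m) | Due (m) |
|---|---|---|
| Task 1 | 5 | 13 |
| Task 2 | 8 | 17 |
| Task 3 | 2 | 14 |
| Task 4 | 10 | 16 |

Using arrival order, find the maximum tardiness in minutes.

FIFO (arrival order): Task 1 Task 2 Task 3 Task 4.
Task 1: 0→5, due 13, tardiness 0
Task 2: 5→13, due 17, tardiness 0
Task 3: 13→15, due 14, tardiness 1
Task 4: 15→25, due 16, tardiness 9
Maximum = 9.

9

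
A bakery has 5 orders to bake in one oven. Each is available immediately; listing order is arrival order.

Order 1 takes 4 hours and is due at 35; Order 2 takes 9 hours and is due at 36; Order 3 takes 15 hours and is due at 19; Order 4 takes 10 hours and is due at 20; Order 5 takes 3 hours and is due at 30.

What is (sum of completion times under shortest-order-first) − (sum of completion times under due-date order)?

-48

SPT (increasing processing time): Order 5 Order 1 Order 2 Order 4 Order 3.
Order 5: 0→3
Order 1: 3→7
Order 2: 7→16
Order 4: 16→26
Order 3: 26→41
Sum = 3+7+16+26+41 = 93.
EDD (increasing due date): Order 3 Order 4 Order 5 Order 1 Order 2.
Order 3: 0→15
Order 4: 15→25
Order 5: 25→28
Order 1: 28→32
Order 2: 32→41
Sum = 15+25+28+32+41 = 141.
Difference = 93 − 141 = -48.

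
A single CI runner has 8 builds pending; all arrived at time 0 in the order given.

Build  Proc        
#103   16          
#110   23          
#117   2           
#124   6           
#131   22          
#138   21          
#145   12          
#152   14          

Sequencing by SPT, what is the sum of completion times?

SPT (increasing processing time): #117 #124 #145 #152 #103 #138 #131 #110.
#117: 0→2
#124: 2→8
#145: 8→20
#152: 20→34
#103: 34→50
#138: 50→71
#131: 71→93
#110: 93→116
Sum = 2+8+20+34+50+71+93+116 = 394.

394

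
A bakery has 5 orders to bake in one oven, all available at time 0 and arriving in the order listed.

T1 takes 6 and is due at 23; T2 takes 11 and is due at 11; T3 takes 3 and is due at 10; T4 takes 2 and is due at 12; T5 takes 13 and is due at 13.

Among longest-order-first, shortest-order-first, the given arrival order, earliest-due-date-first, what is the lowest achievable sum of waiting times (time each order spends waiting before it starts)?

40

LPT (decreasing processing time): T5 T2 T1 T3 T4.
T5: waits 0, runs 0→13
T2: waits 13, runs 13→24
T1: waits 24, runs 24→30
T3: waits 30, runs 30→33
T4: waits 33, runs 33→35
Sum = 0+13+24+30+33 = 100.
SPT (increasing processing time): T4 T3 T1 T2 T5.
T4: waits 0, runs 0→2
T3: waits 2, runs 2→5
T1: waits 5, runs 5→11
T2: waits 11, runs 11→22
T5: waits 22, runs 22→35
Sum = 0+2+5+11+22 = 40.
FIFO (arrival order): T1 T2 T3 T4 T5.
T1: waits 0, runs 0→6
T2: waits 6, runs 6→17
T3: waits 17, runs 17→20
T4: waits 20, runs 20→22
T5: waits 22, runs 22→35
Sum = 0+6+17+20+22 = 65.
EDD (increasing due date): T3 T2 T4 T5 T1.
T3: waits 0, runs 0→3
T2: waits 3, runs 3→14
T4: waits 14, runs 14→16
T5: waits 16, runs 16→29
T1: waits 29, runs 29→35
Sum = 0+3+14+16+29 = 62.
LPT 100, SPT 40, FIFO 65, EDD 62 → minimum 40.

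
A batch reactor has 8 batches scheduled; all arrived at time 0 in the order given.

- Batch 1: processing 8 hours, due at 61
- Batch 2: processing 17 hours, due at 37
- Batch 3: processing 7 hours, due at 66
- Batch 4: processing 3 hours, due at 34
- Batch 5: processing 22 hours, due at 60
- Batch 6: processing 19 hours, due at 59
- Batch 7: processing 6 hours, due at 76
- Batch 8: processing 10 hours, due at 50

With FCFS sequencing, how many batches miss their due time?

4

FIFO (arrival order): Batch 1 Batch 2 Batch 3 Batch 4 Batch 5 Batch 6 Batch 7 Batch 8.
Batch 1: 0→8, due 61, tardiness 0
Batch 2: 8→25, due 37, tardiness 0
Batch 3: 25→32, due 66, tardiness 0
Batch 4: 32→35, due 34, tardiness 1
Batch 5: 35→57, due 60, tardiness 0
Batch 6: 57→76, due 59, tardiness 17
Batch 7: 76→82, due 76, tardiness 6
Batch 8: 82→92, due 50, tardiness 42
Late batches: 4.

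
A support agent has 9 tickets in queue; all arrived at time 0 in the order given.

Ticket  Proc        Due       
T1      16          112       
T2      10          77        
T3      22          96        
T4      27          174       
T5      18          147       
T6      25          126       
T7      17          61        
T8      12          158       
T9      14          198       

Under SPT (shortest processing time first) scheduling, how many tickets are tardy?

3

SPT (increasing processing time): T2 T8 T9 T1 T7 T5 T3 T6 T4.
T2: 0→10, due 77, tardiness 0
T8: 10→22, due 158, tardiness 0
T9: 22→36, due 198, tardiness 0
T1: 36→52, due 112, tardiness 0
T7: 52→69, due 61, tardiness 8
T5: 69→87, due 147, tardiness 0
T3: 87→109, due 96, tardiness 13
T6: 109→134, due 126, tardiness 8
T4: 134→161, due 174, tardiness 0
Late tickets: 3.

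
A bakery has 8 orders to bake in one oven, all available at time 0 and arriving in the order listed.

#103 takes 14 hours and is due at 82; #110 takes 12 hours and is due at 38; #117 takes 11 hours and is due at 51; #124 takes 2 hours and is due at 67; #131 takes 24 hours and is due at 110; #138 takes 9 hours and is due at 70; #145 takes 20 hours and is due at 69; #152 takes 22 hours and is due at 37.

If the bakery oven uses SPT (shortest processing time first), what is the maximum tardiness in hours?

SPT (increasing processing time): #124 #138 #117 #110 #103 #145 #152 #131.
#124: 0→2, due 67, tardiness 0
#138: 2→11, due 70, tardiness 0
#117: 11→22, due 51, tardiness 0
#110: 22→34, due 38, tardiness 0
#103: 34→48, due 82, tardiness 0
#145: 48→68, due 69, tardiness 0
#152: 68→90, due 37, tardiness 53
#131: 90→114, due 110, tardiness 4
Maximum = 53.

53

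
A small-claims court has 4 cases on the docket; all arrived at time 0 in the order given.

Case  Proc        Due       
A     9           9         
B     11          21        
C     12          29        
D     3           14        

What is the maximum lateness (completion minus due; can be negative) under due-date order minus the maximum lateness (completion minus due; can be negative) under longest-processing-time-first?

-17

EDD (increasing due date): A D B C.
A: 0→9, due 9, lateness 0
D: 9→12, due 14, lateness -2
B: 12→23, due 21, lateness 2
C: 23→35, due 29, lateness 6
Maximum = 6.
LPT (decreasing processing time): C B A D.
C: 0→12, due 29, lateness -17
B: 12→23, due 21, lateness 2
A: 23→32, due 9, lateness 23
D: 32→35, due 14, lateness 21
Maximum = 23.
Difference = 6 − 23 = -17.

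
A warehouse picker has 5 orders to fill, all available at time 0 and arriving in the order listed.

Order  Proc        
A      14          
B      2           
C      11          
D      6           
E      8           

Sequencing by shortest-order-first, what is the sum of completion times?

94

SPT (increasing processing time): B D E C A.
B: 0→2
D: 2→8
E: 8→16
C: 16→27
A: 27→41
Sum = 2+8+16+27+41 = 94.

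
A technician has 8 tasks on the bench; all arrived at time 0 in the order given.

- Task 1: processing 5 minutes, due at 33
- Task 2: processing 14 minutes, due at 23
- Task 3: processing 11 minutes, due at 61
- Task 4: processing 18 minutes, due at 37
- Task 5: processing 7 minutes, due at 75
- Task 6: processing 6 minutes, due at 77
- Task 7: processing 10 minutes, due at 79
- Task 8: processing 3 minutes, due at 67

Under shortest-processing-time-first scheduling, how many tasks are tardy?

SPT (increasing processing time): Task 8 Task 1 Task 6 Task 5 Task 7 Task 3 Task 2 Task 4.
Task 8: 0→3, due 67, tardiness 0
Task 1: 3→8, due 33, tardiness 0
Task 6: 8→14, due 77, tardiness 0
Task 5: 14→21, due 75, tardiness 0
Task 7: 21→31, due 79, tardiness 0
Task 3: 31→42, due 61, tardiness 0
Task 2: 42→56, due 23, tardiness 33
Task 4: 56→74, due 37, tardiness 37
Late tasks: 2.

2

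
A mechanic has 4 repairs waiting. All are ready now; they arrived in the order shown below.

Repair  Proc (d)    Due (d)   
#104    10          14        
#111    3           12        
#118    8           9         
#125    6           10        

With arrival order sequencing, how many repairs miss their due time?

FIFO (arrival order): #104 #111 #118 #125.
#104: 0→10, due 14, tardiness 0
#111: 10→13, due 12, tardiness 1
#118: 13→21, due 9, tardiness 12
#125: 21→27, due 10, tardiness 17
Late repairs: 3.

3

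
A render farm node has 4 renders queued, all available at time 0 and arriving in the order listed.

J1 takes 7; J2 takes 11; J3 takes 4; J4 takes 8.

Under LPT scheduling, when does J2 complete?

11

LPT (decreasing processing time): J2 J4 J1 J3.
J2: 0→11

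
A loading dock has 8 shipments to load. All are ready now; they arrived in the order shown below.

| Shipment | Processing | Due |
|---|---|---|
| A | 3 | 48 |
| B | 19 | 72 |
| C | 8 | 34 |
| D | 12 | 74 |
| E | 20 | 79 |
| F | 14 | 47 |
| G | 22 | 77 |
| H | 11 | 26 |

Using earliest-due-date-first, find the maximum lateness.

30

EDD (increasing due date): H C F A B D G E.
H: 0→11, due 26, lateness -15
C: 11→19, due 34, lateness -15
F: 19→33, due 47, lateness -14
A: 33→36, due 48, lateness -12
B: 36→55, due 72, lateness -17
D: 55→67, due 74, lateness -7
G: 67→89, due 77, lateness 12
E: 89→109, due 79, lateness 30
Maximum = 30.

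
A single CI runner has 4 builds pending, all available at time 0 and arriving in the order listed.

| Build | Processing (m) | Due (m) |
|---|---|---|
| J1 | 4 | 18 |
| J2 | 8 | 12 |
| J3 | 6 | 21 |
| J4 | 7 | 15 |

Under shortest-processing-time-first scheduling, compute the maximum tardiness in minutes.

13

SPT (increasing processing time): J1 J3 J4 J2.
J1: 0→4, due 18, tardiness 0
J3: 4→10, due 21, tardiness 0
J4: 10→17, due 15, tardiness 2
J2: 17→25, due 12, tardiness 13
Maximum = 13.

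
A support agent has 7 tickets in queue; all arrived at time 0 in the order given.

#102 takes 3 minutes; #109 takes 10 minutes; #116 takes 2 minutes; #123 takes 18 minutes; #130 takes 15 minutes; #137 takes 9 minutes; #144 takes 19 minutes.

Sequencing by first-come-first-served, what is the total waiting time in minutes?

FIFO (arrival order): #102 #109 #116 #123 #130 #137 #144.
#102: waits 0, runs 0→3
#109: waits 3, runs 3→13
#116: waits 13, runs 13→15
#123: waits 15, runs 15→33
#130: waits 33, runs 33→48
#137: waits 48, runs 48→57
#144: waits 57, runs 57→76
Sum = 0+3+13+15+33+48+57 = 169.

169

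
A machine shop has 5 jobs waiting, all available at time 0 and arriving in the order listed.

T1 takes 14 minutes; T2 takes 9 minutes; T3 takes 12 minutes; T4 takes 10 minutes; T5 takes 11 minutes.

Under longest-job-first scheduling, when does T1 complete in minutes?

14

LPT (decreasing processing time): T1 T3 T5 T4 T2.
T1: 0→14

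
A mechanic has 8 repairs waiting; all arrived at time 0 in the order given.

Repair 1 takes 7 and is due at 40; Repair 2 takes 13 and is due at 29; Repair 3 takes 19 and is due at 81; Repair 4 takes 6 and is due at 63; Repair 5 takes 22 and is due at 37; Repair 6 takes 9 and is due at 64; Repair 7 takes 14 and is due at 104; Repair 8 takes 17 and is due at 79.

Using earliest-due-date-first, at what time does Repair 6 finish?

EDD (increasing due date): Repair 2 Repair 5 Repair 1 Repair 4 Repair 6 Repair 8 Repair 3 Repair 7.
Repair 2: 0→13
Repair 5: 13→35
Repair 1: 35→42
Repair 4: 42→48
Repair 6: 48→57

57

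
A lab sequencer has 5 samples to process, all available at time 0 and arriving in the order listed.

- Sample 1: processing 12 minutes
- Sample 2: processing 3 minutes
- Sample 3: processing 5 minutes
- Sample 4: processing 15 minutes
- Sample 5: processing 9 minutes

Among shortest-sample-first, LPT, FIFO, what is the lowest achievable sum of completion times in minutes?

101

SPT (increasing processing time): Sample 2 Sample 3 Sample 5 Sample 1 Sample 4.
Sample 2: 0→3
Sample 3: 3→8
Sample 5: 8→17
Sample 1: 17→29
Sample 4: 29→44
Sum = 3+8+17+29+44 = 101.
LPT (decreasing processing time): Sample 4 Sample 1 Sample 5 Sample 3 Sample 2.
Sample 4: 0→15
Sample 1: 15→27
Sample 5: 27→36
Sample 3: 36→41
Sample 2: 41→44
Sum = 15+27+36+41+44 = 163.
FIFO (arrival order): Sample 1 Sample 2 Sample 3 Sample 4 Sample 5.
Sample 1: 0→12
Sample 2: 12→15
Sample 3: 15→20
Sample 4: 20→35
Sample 5: 35→44
Sum = 12+15+20+35+44 = 126.
SPT 101, LPT 163, FIFO 126 → minimum 101.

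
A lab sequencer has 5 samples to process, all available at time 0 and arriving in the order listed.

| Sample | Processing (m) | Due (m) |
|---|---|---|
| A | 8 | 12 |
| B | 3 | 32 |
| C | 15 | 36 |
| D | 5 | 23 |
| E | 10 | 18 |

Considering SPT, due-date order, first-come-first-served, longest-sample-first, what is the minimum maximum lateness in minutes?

SPT (increasing processing time): B D A E C.
B: 0→3, due 32, lateness -29
D: 3→8, due 23, lateness -15
A: 8→16, due 12, lateness 4
E: 16→26, due 18, lateness 8
C: 26→41, due 36, lateness 5
Maximum = 8.
EDD (increasing due date): A E D B C.
A: 0→8, due 12, lateness -4
E: 8→18, due 18, lateness 0
D: 18→23, due 23, lateness 0
B: 23→26, due 32, lateness -6
C: 26→41, due 36, lateness 5
Maximum = 5.
FIFO (arrival order): A B C D E.
A: 0→8, due 12, lateness -4
B: 8→11, due 32, lateness -21
C: 11→26, due 36, lateness -10
D: 26→31, due 23, lateness 8
E: 31→41, due 18, lateness 23
Maximum = 23.
LPT (decreasing processing time): C E A D B.
C: 0→15, due 36, lateness -21
E: 15→25, due 18, lateness 7
A: 25→33, due 12, lateness 21
D: 33→38, due 23, lateness 15
B: 38→41, due 32, lateness 9
Maximum = 21.
SPT 8, EDD 5, FIFO 23, LPT 21 → minimum 5.

5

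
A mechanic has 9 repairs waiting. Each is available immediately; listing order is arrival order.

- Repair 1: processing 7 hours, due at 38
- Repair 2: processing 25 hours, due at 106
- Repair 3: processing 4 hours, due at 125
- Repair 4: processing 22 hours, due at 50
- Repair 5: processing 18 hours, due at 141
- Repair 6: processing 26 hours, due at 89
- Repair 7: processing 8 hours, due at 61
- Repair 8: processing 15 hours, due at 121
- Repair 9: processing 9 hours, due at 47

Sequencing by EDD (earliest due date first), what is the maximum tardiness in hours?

0

EDD (increasing due date): Repair 1 Repair 9 Repair 4 Repair 7 Repair 6 Repair 2 Repair 8 Repair 3 Repair 5.
Repair 1: 0→7, due 38, tardiness 0
Repair 9: 7→16, due 47, tardiness 0
Repair 4: 16→38, due 50, tardiness 0
Repair 7: 38→46, due 61, tardiness 0
Repair 6: 46→72, due 89, tardiness 0
Repair 2: 72→97, due 106, tardiness 0
Repair 8: 97→112, due 121, tardiness 0
Repair 3: 112→116, due 125, tardiness 0
Repair 5: 116→134, due 141, tardiness 0
Maximum = 0.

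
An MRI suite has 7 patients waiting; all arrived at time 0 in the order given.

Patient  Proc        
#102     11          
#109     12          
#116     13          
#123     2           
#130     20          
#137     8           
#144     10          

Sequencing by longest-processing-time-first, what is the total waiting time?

294

LPT (decreasing processing time): #130 #116 #109 #102 #144 #137 #123.
#130: waits 0, runs 0→20
#116: waits 20, runs 20→33
#109: waits 33, runs 33→45
#102: waits 45, runs 45→56
#144: waits 56, runs 56→66
#137: waits 66, runs 66→74
#123: waits 74, runs 74→76
Sum = 0+20+33+45+56+66+74 = 294.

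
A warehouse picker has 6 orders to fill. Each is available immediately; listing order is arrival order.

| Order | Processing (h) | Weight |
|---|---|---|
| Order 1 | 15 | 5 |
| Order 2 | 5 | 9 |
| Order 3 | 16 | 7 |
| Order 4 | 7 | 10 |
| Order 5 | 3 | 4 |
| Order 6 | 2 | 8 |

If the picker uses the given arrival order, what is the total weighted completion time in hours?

FIFO (arrival order): Order 1 Order 2 Order 3 Order 4 Order 5 Order 6.
Order 1: finishes 15, weight 5, w·C = 75
Order 2: finishes 20, weight 9, w·C = 180
Order 3: finishes 36, weight 7, w·C = 252
Order 4: finishes 43, weight 10, w·C = 430
Order 5: finishes 46, weight 4, w·C = 184
Order 6: finishes 48, weight 8, w·C = 384
Sum = 75+180+252+430+184+384 = 1505.

1505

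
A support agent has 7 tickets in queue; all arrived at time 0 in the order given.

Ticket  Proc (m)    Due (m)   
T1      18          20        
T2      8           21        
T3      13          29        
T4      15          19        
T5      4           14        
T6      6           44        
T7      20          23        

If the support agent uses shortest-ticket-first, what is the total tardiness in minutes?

134

SPT (increasing processing time): T5 T6 T2 T3 T4 T1 T7.
T5: 0→4, due 14, tardiness 0
T6: 4→10, due 44, tardiness 0
T2: 10→18, due 21, tardiness 0
T3: 18→31, due 29, tardiness 2
T4: 31→46, due 19, tardiness 27
T1: 46→64, due 20, tardiness 44
T7: 64→84, due 23, tardiness 61
Sum = 0+0+0+2+27+44+61 = 134.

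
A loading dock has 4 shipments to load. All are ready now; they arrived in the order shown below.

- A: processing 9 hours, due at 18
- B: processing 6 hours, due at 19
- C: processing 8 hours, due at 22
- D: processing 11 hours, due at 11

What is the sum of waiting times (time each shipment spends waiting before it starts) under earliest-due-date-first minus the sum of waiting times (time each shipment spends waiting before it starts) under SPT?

14

EDD (increasing due date): D A B C.
D: waits 0, runs 0→11
A: waits 11, runs 11→20
B: waits 20, runs 20→26
C: waits 26, runs 26→34
Sum = 0+11+20+26 = 57.
SPT (increasing processing time): B C A D.
B: waits 0, runs 0→6
C: waits 6, runs 6→14
A: waits 14, runs 14→23
D: waits 23, runs 23→34
Sum = 0+6+14+23 = 43.
Difference = 57 − 43 = 14.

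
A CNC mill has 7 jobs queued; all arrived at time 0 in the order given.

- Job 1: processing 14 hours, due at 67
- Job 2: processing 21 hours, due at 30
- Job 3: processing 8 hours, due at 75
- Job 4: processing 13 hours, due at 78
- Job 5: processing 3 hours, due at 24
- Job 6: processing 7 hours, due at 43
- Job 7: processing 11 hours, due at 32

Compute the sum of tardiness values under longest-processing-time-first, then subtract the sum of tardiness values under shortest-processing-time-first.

LPT (decreasing processing time): Job 2 Job 1 Job 4 Job 7 Job 3 Job 6 Job 5.
Job 2: 0→21, due 30, tardiness 0
Job 1: 21→35, due 67, tardiness 0
Job 4: 35→48, due 78, tardiness 0
Job 7: 48→59, due 32, tardiness 27
Job 3: 59→67, due 75, tardiness 0
Job 6: 67→74, due 43, tardiness 31
Job 5: 74→77, due 24, tardiness 53
Sum = 0+0+0+27+0+31+53 = 111.
SPT (increasing processing time): Job 5 Job 6 Job 3 Job 7 Job 4 Job 1 Job 2.
Job 5: 0→3, due 24, tardiness 0
Job 6: 3→10, due 43, tardiness 0
Job 3: 10→18, due 75, tardiness 0
Job 7: 18→29, due 32, tardiness 0
Job 4: 29→42, due 78, tardiness 0
Job 1: 42→56, due 67, tardiness 0
Job 2: 56→77, due 30, tardiness 47
Sum = 0+0+0+0+0+0+47 = 47.
Difference = 111 − 47 = 64.

64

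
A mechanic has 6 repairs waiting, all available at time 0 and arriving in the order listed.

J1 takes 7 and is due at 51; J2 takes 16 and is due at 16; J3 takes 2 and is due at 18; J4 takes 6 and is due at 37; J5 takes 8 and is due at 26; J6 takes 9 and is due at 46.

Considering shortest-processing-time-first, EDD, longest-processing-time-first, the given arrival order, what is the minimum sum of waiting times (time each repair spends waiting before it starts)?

80

SPT (increasing processing time): J3 J4 J1 J5 J6 J2.
J3: waits 0, runs 0→2
J4: waits 2, runs 2→8
J1: waits 8, runs 8→15
J5: waits 15, runs 15→23
J6: waits 23, runs 23→32
J2: waits 32, runs 32→48
Sum = 0+2+8+15+23+32 = 80.
EDD (increasing due date): J2 J3 J5 J4 J6 J1.
J2: waits 0, runs 0→16
J3: waits 16, runs 16→18
J5: waits 18, runs 18→26
J4: waits 26, runs 26→32
J6: waits 32, runs 32→41
J1: waits 41, runs 41→48
Sum = 0+16+18+26+32+41 = 133.
LPT (decreasing processing time): J2 J6 J5 J1 J4 J3.
J2: waits 0, runs 0→16
J6: waits 16, runs 16→25
J5: waits 25, runs 25→33
J1: waits 33, runs 33→40
J4: waits 40, runs 40→46
J3: waits 46, runs 46→48
Sum = 0+16+25+33+40+46 = 160.
FIFO (arrival order): J1 J2 J3 J4 J5 J6.
J1: waits 0, runs 0→7
J2: waits 7, runs 7→23
J3: waits 23, runs 23→25
J4: waits 25, runs 25→31
J5: waits 31, runs 31→39
J6: waits 39, runs 39→48
Sum = 0+7+23+25+31+39 = 125.
SPT 80, EDD 133, LPT 160, FIFO 125 → minimum 80.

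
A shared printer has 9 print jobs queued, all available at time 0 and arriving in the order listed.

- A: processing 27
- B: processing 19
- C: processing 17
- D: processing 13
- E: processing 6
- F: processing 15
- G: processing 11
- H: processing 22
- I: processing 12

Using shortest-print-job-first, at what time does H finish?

SPT (increasing processing time): E G I D F C B H A.
E: 0→6
G: 6→17
I: 17→29
D: 29→42
F: 42→57
C: 57→74
B: 74→93
H: 93→115

115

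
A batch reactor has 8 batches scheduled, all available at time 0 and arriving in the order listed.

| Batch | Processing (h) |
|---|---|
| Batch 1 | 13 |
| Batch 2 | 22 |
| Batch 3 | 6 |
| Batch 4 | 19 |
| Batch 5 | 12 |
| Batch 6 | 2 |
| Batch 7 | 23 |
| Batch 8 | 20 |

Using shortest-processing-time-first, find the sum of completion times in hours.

398

SPT (increasing processing time): Batch 6 Batch 3 Batch 5 Batch 1 Batch 4 Batch 8 Batch 2 Batch 7.
Batch 6: 0→2
Batch 3: 2→8
Batch 5: 8→20
Batch 1: 20→33
Batch 4: 33→52
Batch 8: 52→72
Batch 2: 72→94
Batch 7: 94→117
Sum = 2+8+20+33+52+72+94+117 = 398.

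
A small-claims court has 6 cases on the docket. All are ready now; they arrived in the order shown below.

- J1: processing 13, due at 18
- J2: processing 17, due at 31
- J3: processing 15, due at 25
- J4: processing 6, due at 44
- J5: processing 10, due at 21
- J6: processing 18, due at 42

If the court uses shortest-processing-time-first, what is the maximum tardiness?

37

SPT (increasing processing time): J4 J5 J1 J3 J2 J6.
J4: 0→6, due 44, tardiness 0
J5: 6→16, due 21, tardiness 0
J1: 16→29, due 18, tardiness 11
J3: 29→44, due 25, tardiness 19
J2: 44→61, due 31, tardiness 30
J6: 61→79, due 42, tardiness 37
Maximum = 37.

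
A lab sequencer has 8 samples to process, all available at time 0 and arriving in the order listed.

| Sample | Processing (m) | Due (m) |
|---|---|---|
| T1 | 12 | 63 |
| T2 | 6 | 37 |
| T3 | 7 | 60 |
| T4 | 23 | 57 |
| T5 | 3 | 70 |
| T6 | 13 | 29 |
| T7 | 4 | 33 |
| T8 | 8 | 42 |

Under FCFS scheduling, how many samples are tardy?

3

FIFO (arrival order): T1 T2 T3 T4 T5 T6 T7 T8.
T1: 0→12, due 63, tardiness 0
T2: 12→18, due 37, tardiness 0
T3: 18→25, due 60, tardiness 0
T4: 25→48, due 57, tardiness 0
T5: 48→51, due 70, tardiness 0
T6: 51→64, due 29, tardiness 35
T7: 64→68, due 33, tardiness 35
T8: 68→76, due 42, tardiness 34
Late samples: 3.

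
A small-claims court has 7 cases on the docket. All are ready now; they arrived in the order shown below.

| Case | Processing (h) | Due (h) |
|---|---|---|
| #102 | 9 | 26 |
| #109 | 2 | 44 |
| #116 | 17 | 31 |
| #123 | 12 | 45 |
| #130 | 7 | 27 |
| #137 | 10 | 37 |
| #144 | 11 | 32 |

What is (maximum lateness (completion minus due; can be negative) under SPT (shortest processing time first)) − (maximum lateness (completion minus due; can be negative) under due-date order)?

14

SPT (increasing processing time): #109 #130 #102 #137 #144 #123 #116.
#109: 0→2, due 44, lateness -42
#130: 2→9, due 27, lateness -18
#102: 9→18, due 26, lateness -8
#137: 18→28, due 37, lateness -9
#144: 28→39, due 32, lateness 7
#123: 39→51, due 45, lateness 6
#116: 51→68, due 31, lateness 37
Maximum = 37.
EDD (increasing due date): #102 #130 #116 #144 #137 #109 #123.
#102: 0→9, due 26, lateness -17
#130: 9→16, due 27, lateness -11
#116: 16→33, due 31, lateness 2
#144: 33→44, due 32, lateness 12
#137: 44→54, due 37, lateness 17
#109: 54→56, due 44, lateness 12
#123: 56→68, due 45, lateness 23
Maximum = 23.
Difference = 37 − 23 = 14.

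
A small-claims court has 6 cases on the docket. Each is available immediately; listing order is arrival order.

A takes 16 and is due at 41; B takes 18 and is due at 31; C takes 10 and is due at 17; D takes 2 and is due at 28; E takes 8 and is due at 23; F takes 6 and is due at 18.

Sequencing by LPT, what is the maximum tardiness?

LPT (decreasing processing time): B A C E F D.
B: 0→18, due 31, tardiness 0
A: 18→34, due 41, tardiness 0
C: 34→44, due 17, tardiness 27
E: 44→52, due 23, tardiness 29
F: 52→58, due 18, tardiness 40
D: 58→60, due 28, tardiness 32
Maximum = 40.

40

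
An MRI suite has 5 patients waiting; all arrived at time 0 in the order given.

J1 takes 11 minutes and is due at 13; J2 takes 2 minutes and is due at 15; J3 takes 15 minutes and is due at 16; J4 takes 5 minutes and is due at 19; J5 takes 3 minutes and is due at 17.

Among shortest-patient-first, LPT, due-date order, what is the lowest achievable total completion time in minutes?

SPT (increasing processing time): J2 J5 J4 J1 J3.
J2: 0→2
J5: 2→5
J4: 5→10
J1: 10→21
J3: 21→36
Sum = 2+5+10+21+36 = 74.
LPT (decreasing processing time): J3 J1 J4 J5 J2.
J3: 0→15
J1: 15→26
J4: 26→31
J5: 31→34
J2: 34→36
Sum = 15+26+31+34+36 = 142.
EDD (increasing due date): J1 J2 J3 J5 J4.
J1: 0→11
J2: 11→13
J3: 13→28
J5: 28→31
J4: 31→36
Sum = 11+13+28+31+36 = 119.
SPT 74, LPT 142, EDD 119 → minimum 74.

74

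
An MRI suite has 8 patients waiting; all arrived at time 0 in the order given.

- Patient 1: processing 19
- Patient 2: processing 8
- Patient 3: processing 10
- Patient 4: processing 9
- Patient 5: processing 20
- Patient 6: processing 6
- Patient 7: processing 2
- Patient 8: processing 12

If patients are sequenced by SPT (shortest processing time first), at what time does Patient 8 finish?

SPT (increasing processing time): Patient 7 Patient 6 Patient 2 Patient 4 Patient 3 Patient 8 Patient 1 Patient 5.
Patient 7: 0→2
Patient 6: 2→8
Patient 2: 8→16
Patient 4: 16→25
Patient 3: 25→35
Patient 8: 35→47

47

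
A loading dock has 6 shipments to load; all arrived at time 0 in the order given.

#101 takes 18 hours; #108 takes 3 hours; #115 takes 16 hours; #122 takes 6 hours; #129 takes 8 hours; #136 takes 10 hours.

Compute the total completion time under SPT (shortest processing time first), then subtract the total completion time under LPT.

-107

SPT (increasing processing time): #108 #122 #129 #136 #115 #101.
#108: 0→3
#122: 3→9
#129: 9→17
#136: 17→27
#115: 27→43
#101: 43→61
Sum = 3+9+17+27+43+61 = 160.
LPT (decreasing processing time): #101 #115 #136 #129 #122 #108.
#101: 0→18
#115: 18→34
#136: 34→44
#129: 44→52
#122: 52→58
#108: 58→61
Sum = 18+34+44+52+58+61 = 267.
Difference = 160 − 267 = -107.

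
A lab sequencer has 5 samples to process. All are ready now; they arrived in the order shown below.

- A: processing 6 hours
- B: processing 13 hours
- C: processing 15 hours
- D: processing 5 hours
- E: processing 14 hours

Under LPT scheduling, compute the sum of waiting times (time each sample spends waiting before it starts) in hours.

LPT (decreasing processing time): C E B A D.
C: waits 0, runs 0→15
E: waits 15, runs 15→29
B: waits 29, runs 29→42
A: waits 42, runs 42→48
D: waits 48, runs 48→53
Sum = 0+15+29+42+48 = 134.

134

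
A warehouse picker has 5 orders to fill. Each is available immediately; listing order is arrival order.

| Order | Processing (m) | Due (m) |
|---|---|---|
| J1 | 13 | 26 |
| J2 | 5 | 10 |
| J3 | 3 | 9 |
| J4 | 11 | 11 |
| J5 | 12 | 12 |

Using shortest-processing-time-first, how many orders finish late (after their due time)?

3

SPT (increasing processing time): J3 J2 J4 J5 J1.
J3: 0→3, due 9, tardiness 0
J2: 3→8, due 10, tardiness 0
J4: 8→19, due 11, tardiness 8
J5: 19→31, due 12, tardiness 19
J1: 31→44, due 26, tardiness 18
Late orders: 3.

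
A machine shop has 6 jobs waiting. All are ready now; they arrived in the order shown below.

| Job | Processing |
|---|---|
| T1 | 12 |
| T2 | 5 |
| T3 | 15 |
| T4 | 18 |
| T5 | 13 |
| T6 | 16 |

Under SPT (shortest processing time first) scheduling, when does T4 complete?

79

SPT (increasing processing time): T2 T1 T5 T3 T6 T4.
T2: 0→5
T1: 5→17
T5: 17→30
T3: 30→45
T6: 45→61
T4: 61→79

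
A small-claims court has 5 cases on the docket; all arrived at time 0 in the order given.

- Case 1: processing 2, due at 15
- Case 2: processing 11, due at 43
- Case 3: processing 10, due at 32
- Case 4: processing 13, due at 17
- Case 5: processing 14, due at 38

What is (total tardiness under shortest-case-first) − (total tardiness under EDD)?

23

SPT (increasing processing time): Case 1 Case 3 Case 2 Case 4 Case 5.
Case 1: 0→2, due 15, tardiness 0
Case 3: 2→12, due 32, tardiness 0
Case 2: 12→23, due 43, tardiness 0
Case 4: 23→36, due 17, tardiness 19
Case 5: 36→50, due 38, tardiness 12
Sum = 0+0+0+19+12 = 31.
EDD (increasing due date): Case 1 Case 4 Case 3 Case 5 Case 2.
Case 1: 0→2, due 15, tardiness 0
Case 4: 2→15, due 17, tardiness 0
Case 3: 15→25, due 32, tardiness 0
Case 5: 25→39, due 38, tardiness 1
Case 2: 39→50, due 43, tardiness 7
Sum = 0+0+0+1+7 = 8.
Difference = 31 − 8 = 23.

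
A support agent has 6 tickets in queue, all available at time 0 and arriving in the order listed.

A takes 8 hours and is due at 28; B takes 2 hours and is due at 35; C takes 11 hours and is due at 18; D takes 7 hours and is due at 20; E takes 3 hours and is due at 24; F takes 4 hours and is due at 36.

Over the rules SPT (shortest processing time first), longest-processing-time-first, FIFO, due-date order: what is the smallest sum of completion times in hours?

SPT (increasing processing time): B E F D A C.
B: 0→2
E: 2→5
F: 5→9
D: 9→16
A: 16→24
C: 24→35
Sum = 2+5+9+16+24+35 = 91.
LPT (decreasing processing time): C A D F E B.
C: 0→11
A: 11→19
D: 19→26
F: 26→30
E: 30→33
B: 33→35
Sum = 11+19+26+30+33+35 = 154.
FIFO (arrival order): A B C D E F.
A: 0→8
B: 8→10
C: 10→21
D: 21→28
E: 28→31
F: 31→35
Sum = 8+10+21+28+31+35 = 133.
EDD (increasing due date): C D E A B F.
C: 0→11
D: 11→18
E: 18→21
A: 21→29
B: 29→31
F: 31→35
Sum = 11+18+21+29+31+35 = 145.
SPT 91, LPT 154, FIFO 133, EDD 145 → minimum 91.

91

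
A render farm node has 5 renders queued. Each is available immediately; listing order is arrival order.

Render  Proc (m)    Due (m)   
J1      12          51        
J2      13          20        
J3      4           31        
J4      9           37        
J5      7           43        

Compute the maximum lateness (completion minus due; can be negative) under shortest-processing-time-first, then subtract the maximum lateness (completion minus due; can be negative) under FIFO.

20

SPT (increasing processing time): J3 J5 J4 J1 J2.
J3: 0→4, due 31, lateness -27
J5: 4→11, due 43, lateness -32
J4: 11→20, due 37, lateness -17
J1: 20→32, due 51, lateness -19
J2: 32→45, due 20, lateness 25
Maximum = 25.
FIFO (arrival order): J1 J2 J3 J4 J5.
J1: 0→12, due 51, lateness -39
J2: 12→25, due 20, lateness 5
J3: 25→29, due 31, lateness -2
J4: 29→38, due 37, lateness 1
J5: 38→45, due 43, lateness 2
Maximum = 5.
Difference = 25 − 5 = 20.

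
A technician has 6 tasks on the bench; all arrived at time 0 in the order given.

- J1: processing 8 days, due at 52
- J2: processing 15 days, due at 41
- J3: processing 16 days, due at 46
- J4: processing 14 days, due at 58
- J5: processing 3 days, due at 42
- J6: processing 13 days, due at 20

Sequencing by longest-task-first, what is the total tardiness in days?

LPT (decreasing processing time): J3 J2 J4 J6 J1 J5.
J3: 0→16, due 46, tardiness 0
J2: 16→31, due 41, tardiness 0
J4: 31→45, due 58, tardiness 0
J6: 45→58, due 20, tardiness 38
J1: 58→66, due 52, tardiness 14
J5: 66→69, due 42, tardiness 27
Sum = 0+0+0+38+14+27 = 79.

79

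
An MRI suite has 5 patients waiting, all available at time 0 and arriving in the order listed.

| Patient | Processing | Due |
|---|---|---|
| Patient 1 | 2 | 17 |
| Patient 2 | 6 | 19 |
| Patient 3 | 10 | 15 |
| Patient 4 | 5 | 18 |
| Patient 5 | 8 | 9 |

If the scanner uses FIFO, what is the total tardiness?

30

FIFO (arrival order): Patient 1 Patient 2 Patient 3 Patient 4 Patient 5.
Patient 1: 0→2, due 17, tardiness 0
Patient 2: 2→8, due 19, tardiness 0
Patient 3: 8→18, due 15, tardiness 3
Patient 4: 18→23, due 18, tardiness 5
Patient 5: 23→31, due 9, tardiness 22
Sum = 0+0+3+5+22 = 30.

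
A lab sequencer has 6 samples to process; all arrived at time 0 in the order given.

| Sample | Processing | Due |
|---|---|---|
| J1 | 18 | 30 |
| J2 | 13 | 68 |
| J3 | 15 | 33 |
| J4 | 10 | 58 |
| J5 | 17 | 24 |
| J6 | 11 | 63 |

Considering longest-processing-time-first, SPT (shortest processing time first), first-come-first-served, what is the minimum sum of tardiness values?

LPT (decreasing processing time): J1 J5 J3 J2 J6 J4.
J1: 0→18, due 30, tardiness 0
J5: 18→35, due 24, tardiness 11
J3: 35→50, due 33, tardiness 17
J2: 50→63, due 68, tardiness 0
J6: 63→74, due 63, tardiness 11
J4: 74→84, due 58, tardiness 26
Sum = 0+11+17+0+11+26 = 65.
SPT (increasing processing time): J4 J6 J2 J3 J5 J1.
J4: 0→10, due 58, tardiness 0
J6: 10→21, due 63, tardiness 0
J2: 21→34, due 68, tardiness 0
J3: 34→49, due 33, tardiness 16
J5: 49→66, due 24, tardiness 42
J1: 66→84, due 30, tardiness 54
Sum = 0+0+0+16+42+54 = 112.
FIFO (arrival order): J1 J2 J3 J4 J5 J6.
J1: 0→18, due 30, tardiness 0
J2: 18→31, due 68, tardiness 0
J3: 31→46, due 33, tardiness 13
J4: 46→56, due 58, tardiness 0
J5: 56→73, due 24, tardiness 49
J6: 73→84, due 63, tardiness 21
Sum = 0+0+13+0+49+21 = 83.
LPT 65, SPT 112, FIFO 83 → minimum 65.

65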